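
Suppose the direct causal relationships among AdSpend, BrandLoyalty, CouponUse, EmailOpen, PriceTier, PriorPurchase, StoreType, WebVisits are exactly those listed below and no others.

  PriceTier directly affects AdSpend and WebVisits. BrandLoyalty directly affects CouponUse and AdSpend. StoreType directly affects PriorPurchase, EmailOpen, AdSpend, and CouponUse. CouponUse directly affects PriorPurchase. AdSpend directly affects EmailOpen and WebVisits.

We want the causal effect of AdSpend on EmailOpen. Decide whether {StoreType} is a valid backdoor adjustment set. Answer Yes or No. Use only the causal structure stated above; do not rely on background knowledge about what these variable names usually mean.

Backdoor paths from AdSpend to EmailOpen (paths whose first edge points into AdSpend):
  P1: AdSpend <- StoreType -> EmailOpen
  P2: AdSpend <- BrandLoyalty -> CouponUse <- StoreType -> EmailOpen
  P3: AdSpend <- BrandLoyalty -> CouponUse -> PriorPurchase <- StoreType -> EmailOpen
Condition 1 (no descendant of AdSpend in the set): holds — descendants of AdSpend are {EmailOpen, WebVisits}; none are in {StoreType}.
Condition 2 (every backdoor path blocked by {StoreType}):
  P1: blocked at fork node StoreType ∈ conditioning set.
  P2: blocked at collider CouponUse (neither it nor any descendant is in the conditioning set).
  P3: blocked at collider PriorPurchase (neither it nor any descendant is in the conditioning set).
{StoreType} satisfies the backdoor criterion.

Yes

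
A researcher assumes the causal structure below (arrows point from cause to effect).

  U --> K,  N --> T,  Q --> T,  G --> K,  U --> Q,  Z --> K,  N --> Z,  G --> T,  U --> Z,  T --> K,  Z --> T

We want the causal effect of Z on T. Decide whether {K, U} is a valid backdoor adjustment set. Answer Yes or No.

Backdoor paths from Z to T (paths whose first edge points into Z):
  P1: Z <- N -> T
  P2: Z <- U -> Q -> T
  P3: Z <- U -> K <- G -> T
  P4: Z <- U -> K <- T
Condition 1 (no descendant of Z in the set): FAILS — K is a descendant of Z.
Condition 2 (every backdoor path blocked by {K, U}):
  P1: open — no interior node is in the conditioning set.
  P2: blocked at fork node U ∈ conditioning set.
  P3: blocked at fork node U ∈ conditioning set.
  P4: blocked at fork node U ∈ conditioning set.
{K, U} does not satisfy the backdoor criterion.

No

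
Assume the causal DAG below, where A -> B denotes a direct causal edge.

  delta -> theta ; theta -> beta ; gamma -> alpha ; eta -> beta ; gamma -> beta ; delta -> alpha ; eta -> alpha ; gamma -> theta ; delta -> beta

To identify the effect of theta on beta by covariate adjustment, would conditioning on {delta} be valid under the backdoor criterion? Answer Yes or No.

Backdoor paths from theta to beta (paths whose first edge points into theta):
  P1: theta <- delta -> alpha <- eta -> beta
  P2: theta <- delta -> alpha <- gamma -> beta
  P3: theta <- delta -> beta
  P4: theta <- gamma -> alpha <- eta -> beta
  P5: theta <- gamma -> alpha <- delta -> beta
  P6: theta <- gamma -> beta
Condition 1 (no descendant of theta in the set): holds — descendants of theta are {beta}; none are in {delta}.
Condition 2 (every backdoor path blocked by {delta}):
  P1: blocked at fork node delta ∈ conditioning set.
  P2: blocked at fork node delta ∈ conditioning set.
  P3: blocked at fork node delta ∈ conditioning set.
  P4: blocked at collider alpha (neither it nor any descendant is in the conditioning set).
  P5: blocked at collider alpha (neither it nor any descendant is in the conditioning set).
  P6: open — no interior node is in the conditioning set.
{delta} does not satisfy the backdoor criterion.

No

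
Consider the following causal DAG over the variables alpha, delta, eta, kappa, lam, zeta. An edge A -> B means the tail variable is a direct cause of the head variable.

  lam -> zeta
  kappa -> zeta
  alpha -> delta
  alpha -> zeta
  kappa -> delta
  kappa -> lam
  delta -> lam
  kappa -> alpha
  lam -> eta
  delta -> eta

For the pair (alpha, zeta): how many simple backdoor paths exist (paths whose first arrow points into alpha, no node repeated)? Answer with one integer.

4

A backdoor path from alpha to zeta is any simple undirected path whose first edge points into alpha (i.e. leaves alpha via a parent).
Parents of alpha: {kappa}.
Enumerating:
  P1: alpha <- kappa -> delta -> lam -> zeta
  P2: alpha <- kappa -> delta -> eta <- lam -> zeta
  P3: alpha <- kappa -> lam -> zeta
  P4: alpha <- kappa -> zeta
That exhausts the simple backdoor paths. Count: 4.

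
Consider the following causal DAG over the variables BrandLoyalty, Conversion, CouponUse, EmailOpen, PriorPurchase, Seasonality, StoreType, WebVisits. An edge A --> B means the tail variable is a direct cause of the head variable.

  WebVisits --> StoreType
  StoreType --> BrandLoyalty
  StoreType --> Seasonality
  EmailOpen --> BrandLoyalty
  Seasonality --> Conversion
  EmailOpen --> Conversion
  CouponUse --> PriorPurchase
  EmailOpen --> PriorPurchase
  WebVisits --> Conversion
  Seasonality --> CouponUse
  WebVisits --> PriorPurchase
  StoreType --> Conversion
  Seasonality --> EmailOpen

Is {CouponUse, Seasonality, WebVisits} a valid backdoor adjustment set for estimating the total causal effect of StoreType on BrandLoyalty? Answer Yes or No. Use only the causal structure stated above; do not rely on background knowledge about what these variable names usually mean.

No

Backdoor paths from StoreType to BrandLoyalty (paths whose first edge points into StoreType):
  P1: StoreType <- WebVisits -> Conversion <- Seasonality -> EmailOpen -> BrandLoyalty
  P2: StoreType <- WebVisits -> Conversion <- Seasonality -> CouponUse -> PriorPurchase <- EmailOpen -> BrandLoyalty
  P3: StoreType <- WebVisits -> Conversion <- EmailOpen -> BrandLoyalty
  P4: StoreType <- WebVisits -> PriorPurchase <- EmailOpen -> BrandLoyalty
  P5: StoreType <- WebVisits -> PriorPurchase <- CouponUse <- Seasonality -> EmailOpen -> BrandLoyalty
  P6: StoreType <- WebVisits -> PriorPurchase <- CouponUse <- Seasonality -> Conversion <- EmailOpen -> BrandLoyalty
Condition 1 (no descendant of StoreType in the set): FAILS — CouponUse and Seasonality are descendants of StoreType.
Condition 2 (every backdoor path blocked by {CouponUse, Seasonality, WebVisits}):
  P1: blocked at fork node WebVisits ∈ conditioning set.
  P2: blocked at fork node WebVisits ∈ conditioning set.
  P3: blocked at fork node WebVisits ∈ conditioning set.
  P4: blocked at fork node WebVisits ∈ conditioning set.
  P5: blocked at fork node WebVisits ∈ conditioning set.
  P6: blocked at fork node WebVisits ∈ conditioning set.
{CouponUse, Seasonality, WebVisits} does not satisfy the backdoor criterion.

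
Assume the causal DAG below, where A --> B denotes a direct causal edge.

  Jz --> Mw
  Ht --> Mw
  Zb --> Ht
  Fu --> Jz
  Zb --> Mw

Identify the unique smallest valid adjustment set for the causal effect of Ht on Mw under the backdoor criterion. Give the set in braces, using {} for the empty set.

Variables eligible for adjustment (non-descendants of Ht, excluding Ht and Mw): {Fu, Jz, Zb}.
Backdoor paths from Ht to Mw:
  P1: Ht <- Zb -> Mw
The empty set is not sufficient: P1 (Ht <- Zb -> Mw) has no collider blocking it and no conditioned non-collider, so it is open.
Try {Zb}:
  P1: blocked at fork node Zb ∈ conditioning set.
{Zb} contains no descendant of Ht and blocks every backdoor path.
No other singleton works — e.g. {Fu} leaves P1 open — so {Zb} is the unique smallest valid adjustment set.

{Zb}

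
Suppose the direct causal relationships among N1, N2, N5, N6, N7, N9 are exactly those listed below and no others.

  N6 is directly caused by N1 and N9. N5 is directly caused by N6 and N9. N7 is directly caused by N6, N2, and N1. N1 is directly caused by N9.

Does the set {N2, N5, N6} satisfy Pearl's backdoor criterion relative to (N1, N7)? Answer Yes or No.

Backdoor paths from N1 to N7 (paths whose first edge points into N1):
  P1: N1 <- N9 -> N6 -> N7
  P2: N1 <- N9 -> N5 <- N6 -> N7
Condition 1 (no descendant of N1 in the set): FAILS — N5 and N6 are descendants of N1.
Condition 2 (every backdoor path blocked by {N2, N5, N6}):
  P1: blocked at chain node N6 ∈ conditioning set.
  P2: blocked at fork node N6 ∈ conditioning set.
{N2, N5, N6} does not satisfy the backdoor criterion.

No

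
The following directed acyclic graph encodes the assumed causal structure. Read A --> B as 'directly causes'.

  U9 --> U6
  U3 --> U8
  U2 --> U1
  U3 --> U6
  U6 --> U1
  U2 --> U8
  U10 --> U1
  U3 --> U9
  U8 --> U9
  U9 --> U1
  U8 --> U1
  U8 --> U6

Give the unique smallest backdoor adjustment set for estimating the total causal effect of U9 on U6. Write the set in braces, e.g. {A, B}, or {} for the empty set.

{U3, U8}

Variables eligible for adjustment (non-descendants of U9, excluding U9 and U6): {U10, U2, U3, U8}.
Backdoor paths from U9 to U6:
  P1: U9 <- U3 -> U8 <- U2 -> U1 <- U6
  P2: U9 <- U3 -> U8 -> U6
  P3: U9 <- U3 -> U8 -> U1 <- U6
  P4: U9 <- U3 -> U6
  P5: U9 <- U8 <- U3 -> U6
  P6: U9 <- U8 <- U2 -> U1 <- U6
  P7: U9 <- U8 -> U6
  P8: U9 <- U8 -> U1 <- U6
The empty set is not sufficient: P2 (U9 <- U3 -> U8 -> U6) has no collider blocking it and no conditioned non-collider, so it is open.
Try {U3, U8}:
  P1: blocked at fork node U3 ∈ conditioning set.
  P2: blocked at fork node U3 ∈ conditioning set.
  P3: blocked at fork node U3 ∈ conditioning set.
  P4: blocked at fork node U3 ∈ conditioning set.
  P5: blocked at chain node U8 ∈ conditioning set.
  P6: blocked at chain node U8 ∈ conditioning set.
  P7: blocked at fork node U8 ∈ conditioning set.
  P8: blocked at fork node U8 ∈ conditioning set.
{U3, U8} contains no descendant of U9 and blocks every backdoor path.
Every element of {U3, U8} is needed (dropping U3 leaves P4 open; dropping U8 leaves P7 open), so no proper subset is valid.
Among all size-2 subsets of the eligible variables, only {U3, U8} blocks every backdoor path, so it is the unique smallest valid adjustment set.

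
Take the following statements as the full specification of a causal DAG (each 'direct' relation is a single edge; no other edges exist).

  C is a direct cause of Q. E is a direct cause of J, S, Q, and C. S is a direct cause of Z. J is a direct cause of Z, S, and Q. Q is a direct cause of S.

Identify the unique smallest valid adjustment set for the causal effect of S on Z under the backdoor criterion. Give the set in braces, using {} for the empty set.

Variables eligible for adjustment (non-descendants of S, excluding S and Z): {C, E, J, Q}.
Backdoor paths from S to Z:
  P1: S <- E -> C -> Q <- J -> Z
  P2: S <- E -> J -> Z
  P3: S <- E -> Q <- J -> Z
  P4: S <- J -> Z
  P5: S <- Q <- E -> J -> Z
  P6: S <- Q <- C <- E -> J -> Z
  P7: S <- Q <- J -> Z
The empty set is not sufficient: P2 (S <- E -> J -> Z) has no collider blocking it and no conditioned non-collider, so it is open.
Try {J}:
  P1: blocked at collider Q (neither it nor any descendant is in the conditioning set).
  P2: blocked at chain node J ∈ conditioning set.
  P3: blocked at collider Q (neither it nor any descendant is in the conditioning set).
  P4: blocked at fork node J ∈ conditioning set.
  P5: blocked at chain node J ∈ conditioning set.
  P6: blocked at chain node J ∈ conditioning set.
  P7: blocked at fork node J ∈ conditioning set.
{J} contains no descendant of S and blocks every backdoor path.
No other singleton works — e.g. {E} leaves P4 open — so {J} is the unique smallest valid adjustment set.

{J}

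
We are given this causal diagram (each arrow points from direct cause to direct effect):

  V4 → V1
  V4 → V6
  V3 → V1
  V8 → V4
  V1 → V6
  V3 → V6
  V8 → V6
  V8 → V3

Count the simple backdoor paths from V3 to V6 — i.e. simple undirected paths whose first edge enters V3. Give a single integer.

3

A backdoor path from V3 to V6 is any simple undirected path whose first edge points into V3 (i.e. leaves V3 via a parent).
Parents of V3: {V8}.
Enumerating:
  P1: V3 <- V8 -> V4 -> V1 -> V6
  P2: V3 <- V8 -> V4 -> V6
  P3: V3 <- V8 -> V6
That exhausts the simple backdoor paths. Count: 3.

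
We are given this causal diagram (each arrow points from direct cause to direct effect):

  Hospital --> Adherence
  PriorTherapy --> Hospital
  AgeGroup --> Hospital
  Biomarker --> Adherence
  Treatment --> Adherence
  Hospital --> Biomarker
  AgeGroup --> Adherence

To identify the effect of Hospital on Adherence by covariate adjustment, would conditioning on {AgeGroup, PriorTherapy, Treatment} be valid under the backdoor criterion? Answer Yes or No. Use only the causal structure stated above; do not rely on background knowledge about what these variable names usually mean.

Backdoor paths from Hospital to Adherence (paths whose first edge points into Hospital):
  P1: Hospital <- AgeGroup -> Adherence
Condition 1 (no descendant of Hospital in the set): holds — descendants of Hospital are {Adherence, Biomarker}; none are in {AgeGroup, PriorTherapy, Treatment}.
Condition 2 (every backdoor path blocked by {AgeGroup, PriorTherapy, Treatment}):
  P1: blocked at fork node AgeGroup ∈ conditioning set.
{AgeGroup, PriorTherapy, Treatment} satisfies the backdoor criterion.

Yes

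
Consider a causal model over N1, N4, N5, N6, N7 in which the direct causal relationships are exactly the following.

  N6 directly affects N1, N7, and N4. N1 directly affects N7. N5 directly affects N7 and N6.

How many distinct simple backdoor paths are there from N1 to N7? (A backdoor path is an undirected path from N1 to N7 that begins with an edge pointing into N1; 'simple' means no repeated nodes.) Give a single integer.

2

A backdoor path from N1 to N7 is any simple undirected path whose first edge points into N1 (i.e. leaves N1 via a parent).
Parents of N1: {N6}.
Enumerating:
  P1: N1 <- N6 <- N5 -> N7
  P2: N1 <- N6 -> N7
That exhausts the simple backdoor paths. Count: 2.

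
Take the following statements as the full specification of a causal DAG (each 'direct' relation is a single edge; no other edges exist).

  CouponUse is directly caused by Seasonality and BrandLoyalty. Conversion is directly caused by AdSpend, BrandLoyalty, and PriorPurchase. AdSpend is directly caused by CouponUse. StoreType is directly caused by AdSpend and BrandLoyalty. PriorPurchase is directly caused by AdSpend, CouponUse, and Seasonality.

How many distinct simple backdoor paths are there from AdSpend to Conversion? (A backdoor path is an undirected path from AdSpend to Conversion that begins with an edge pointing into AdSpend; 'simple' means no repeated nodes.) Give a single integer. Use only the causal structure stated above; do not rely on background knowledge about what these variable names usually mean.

3

A backdoor path from AdSpend to Conversion is any simple undirected path whose first edge points into AdSpend (i.e. leaves AdSpend via a parent).
Parents of AdSpend: {CouponUse}.
Enumerating:
  P1: AdSpend <- CouponUse <- BrandLoyalty -> Conversion
  P2: AdSpend <- CouponUse <- Seasonality -> PriorPurchase -> Conversion
  P3: AdSpend <- CouponUse -> PriorPurchase -> Conversion
That exhausts the simple backdoor paths. Count: 3.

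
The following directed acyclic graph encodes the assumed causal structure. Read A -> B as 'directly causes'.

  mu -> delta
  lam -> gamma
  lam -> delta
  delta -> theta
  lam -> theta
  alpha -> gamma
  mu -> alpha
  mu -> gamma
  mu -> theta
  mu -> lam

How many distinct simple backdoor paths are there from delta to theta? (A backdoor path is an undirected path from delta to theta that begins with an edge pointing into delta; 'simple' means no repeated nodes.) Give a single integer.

A backdoor path from delta to theta is any simple undirected path whose first edge points into delta (i.e. leaves delta via a parent).
Parents of delta: {lam, mu}.
Enumerating:
  P1: delta <- mu -> lam -> theta
  P2: delta <- mu -> alpha -> gamma <- lam -> theta
  P3: delta <- mu -> theta
  P4: delta <- mu -> gamma <- lam -> theta
  P5: delta <- lam <- mu -> theta
  P6: delta <- lam -> theta
  P7: delta <- lam -> gamma <- mu -> theta
  P8: delta <- lam -> gamma <- alpha <- mu -> theta
That exhausts the simple backdoor paths. Count: 8.

8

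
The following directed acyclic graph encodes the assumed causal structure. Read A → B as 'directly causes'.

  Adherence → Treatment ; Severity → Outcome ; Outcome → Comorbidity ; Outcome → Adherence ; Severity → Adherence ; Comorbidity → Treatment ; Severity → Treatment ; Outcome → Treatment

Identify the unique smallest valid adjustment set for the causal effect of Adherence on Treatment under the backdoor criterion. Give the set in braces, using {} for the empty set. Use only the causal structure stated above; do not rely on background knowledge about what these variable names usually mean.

{Outcome, Severity}

Variables eligible for adjustment (non-descendants of Adherence, excluding Adherence and Treatment): {Comorbidity, Outcome, Severity}.
Backdoor paths from Adherence to Treatment:
  P1: Adherence <- Severity -> Outcome -> Comorbidity -> Treatment
  P2: Adherence <- Severity -> Outcome -> Treatment
  P3: Adherence <- Severity -> Treatment
  P4: Adherence <- Outcome <- Severity -> Treatment
  P5: Adherence <- Outcome -> Comorbidity -> Treatment
  P6: Adherence <- Outcome -> Treatment
The empty set is not sufficient: P1 (Adherence <- Severity -> Outcome -> Comorbidity -> Treatment) has no collider blocking it and no conditioned non-collider, so it is open.
Try {Outcome, Severity}:
  P1: blocked at fork node Severity ∈ conditioning set.
  P2: blocked at fork node Severity ∈ conditioning set.
  P3: blocked at fork node Severity ∈ conditioning set.
  P4: blocked at chain node Outcome ∈ conditioning set.
  P5: blocked at fork node Outcome ∈ conditioning set.
  P6: blocked at fork node Outcome ∈ conditioning set.
{Outcome, Severity} contains no descendant of Adherence and blocks every backdoor path.
Every element of {Outcome, Severity} is needed (dropping Outcome leaves P5 open; dropping Severity leaves P3 open), so no proper subset is valid.
Among all size-2 subsets of the eligible variables, only {Outcome, Severity} blocks every backdoor path, so it is the unique smallest valid adjustment set.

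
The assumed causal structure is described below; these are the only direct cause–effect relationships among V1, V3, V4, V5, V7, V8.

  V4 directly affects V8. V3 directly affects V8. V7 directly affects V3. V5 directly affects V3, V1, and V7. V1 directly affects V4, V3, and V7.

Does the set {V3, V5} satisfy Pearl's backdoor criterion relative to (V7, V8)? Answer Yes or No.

No

Backdoor paths from V7 to V8 (paths whose first edge points into V7):
  P1: V7 <- V5 -> V1 -> V4 -> V8
  P2: V7 <- V5 -> V1 -> V3 -> V8
  P3: V7 <- V5 -> V3 <- V1 -> V4 -> V8
  P4: V7 <- V5 -> V3 -> V8
  P5: V7 <- V1 <- V5 -> V3 -> V8
  P6: V7 <- V1 -> V4 -> V8
  P7: V7 <- V1 -> V3 -> V8
Condition 1 (no descendant of V7 in the set): FAILS — V3 is a descendant of V7.
Condition 2 (every backdoor path blocked by {V3, V5}):
  P1: blocked at fork node V5 ∈ conditioning set.
  P2: blocked at fork node V5 ∈ conditioning set.
  P3: blocked at fork node V5 ∈ conditioning set.
  P4: blocked at fork node V5 ∈ conditioning set.
  P5: blocked at fork node V5 ∈ conditioning set.
  P6: open — no interior node is in the conditioning set.
  P7: blocked at chain node V3 ∈ conditioning set.
{V3, V5} does not satisfy the backdoor criterion.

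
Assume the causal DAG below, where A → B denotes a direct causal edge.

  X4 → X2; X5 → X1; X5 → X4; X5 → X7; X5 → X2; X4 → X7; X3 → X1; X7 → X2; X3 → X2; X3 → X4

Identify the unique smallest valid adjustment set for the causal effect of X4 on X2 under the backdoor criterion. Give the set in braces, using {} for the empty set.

{X3, X5}

Variables eligible for adjustment (non-descendants of X4, excluding X4 and X2): {X1, X3, X5}.
Backdoor paths from X4 to X2:
  P1: X4 <- X3 -> X1 <- X5 -> X7 -> X2
  P2: X4 <- X3 -> X1 <- X5 -> X2
  P3: X4 <- X3 -> X2
  P4: X4 <- X5 -> X1 <- X3 -> X2
  P5: X4 <- X5 -> X7 -> X2
  P6: X4 <- X5 -> X2
The empty set is not sufficient: P3 (X4 <- X3 -> X2) has no collider blocking it and no conditioned non-collider, so it is open.
Try {X3, X5}:
  P1: blocked at fork node X3 ∈ conditioning set.
  P2: blocked at fork node X3 ∈ conditioning set.
  P3: blocked at fork node X3 ∈ conditioning set.
  P4: blocked at fork node X5 ∈ conditioning set.
  P5: blocked at fork node X5 ∈ conditioning set.
  P6: blocked at fork node X5 ∈ conditioning set.
{X3, X5} contains no descendant of X4 and blocks every backdoor path.
Every element of {X3, X5} is needed (dropping X3 leaves P3 open; dropping X5 leaves P5 open), so no proper subset is valid.
Among all size-2 subsets of the eligible variables, only {X3, X5} blocks every backdoor path, so it is the unique smallest valid adjustment set.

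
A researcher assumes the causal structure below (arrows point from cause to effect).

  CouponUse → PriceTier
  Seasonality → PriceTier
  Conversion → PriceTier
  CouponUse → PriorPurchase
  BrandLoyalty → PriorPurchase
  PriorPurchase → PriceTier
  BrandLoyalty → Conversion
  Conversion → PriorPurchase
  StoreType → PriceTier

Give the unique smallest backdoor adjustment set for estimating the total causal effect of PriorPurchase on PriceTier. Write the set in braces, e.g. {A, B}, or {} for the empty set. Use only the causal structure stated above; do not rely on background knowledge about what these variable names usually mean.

Variables eligible for adjustment (non-descendants of PriorPurchase, excluding PriorPurchase and PriceTier): {BrandLoyalty, Conversion, CouponUse, Seasonality, StoreType}.
Backdoor paths from PriorPurchase to PriceTier:
  P1: PriorPurchase <- CouponUse -> PriceTier
  P2: PriorPurchase <- BrandLoyalty -> Conversion -> PriceTier
  P3: PriorPurchase <- Conversion -> PriceTier
The empty set is not sufficient: P1 (PriorPurchase <- CouponUse -> PriceTier) has no collider blocking it and no conditioned non-collider, so it is open.
Try {Conversion, CouponUse}:
  P1: blocked at fork node CouponUse ∈ conditioning set.
  P2: blocked at chain node Conversion ∈ conditioning set.
  P3: blocked at fork node Conversion ∈ conditioning set.
{Conversion, CouponUse} contains no descendant of PriorPurchase and blocks every backdoor path.
Every element of {Conversion, CouponUse} is needed (dropping Conversion leaves P2 open; dropping CouponUse leaves P1 open), so no proper subset is valid.
Among all size-2 subsets of the eligible variables, only {Conversion, CouponUse} blocks every backdoor path, so it is the unique smallest valid adjustment set.

{Conversion, CouponUse}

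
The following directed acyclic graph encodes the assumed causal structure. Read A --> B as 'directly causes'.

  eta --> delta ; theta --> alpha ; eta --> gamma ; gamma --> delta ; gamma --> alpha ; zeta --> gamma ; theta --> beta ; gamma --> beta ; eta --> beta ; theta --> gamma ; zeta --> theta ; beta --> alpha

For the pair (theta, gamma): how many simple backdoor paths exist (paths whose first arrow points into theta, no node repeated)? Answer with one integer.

1

A backdoor path from theta to gamma is any simple undirected path whose first edge points into theta (i.e. leaves theta via a parent).
Parents of theta: {zeta}.
Enumerating:
  P1: theta <- zeta -> gamma
That exhausts the simple backdoor paths. Count: 1.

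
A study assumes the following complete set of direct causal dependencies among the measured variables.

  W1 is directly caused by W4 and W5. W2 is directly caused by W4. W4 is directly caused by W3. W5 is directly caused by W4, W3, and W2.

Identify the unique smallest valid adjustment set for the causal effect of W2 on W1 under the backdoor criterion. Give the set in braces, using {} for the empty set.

Variables eligible for adjustment (non-descendants of W2, excluding W2 and W1): {W3, W4}.
Backdoor paths from W2 to W1:
  P1: W2 <- W4 <- W3 -> W5 -> W1
  P2: W2 <- W4 -> W5 -> W1
  P3: W2 <- W4 -> W1
The empty set is not sufficient: P1 (W2 <- W4 <- W3 -> W5 -> W1) has no collider blocking it and no conditioned non-collider, so it is open.
Try {W4}:
  P1: blocked at chain node W4 ∈ conditioning set.
  P2: blocked at fork node W4 ∈ conditioning set.
  P3: blocked at fork node W4 ∈ conditioning set.
{W4} contains no descendant of W2 and blocks every backdoor path.
No other singleton works — e.g. {W3} leaves P2 open — so {W4} is the unique smallest valid adjustment set.

{W4}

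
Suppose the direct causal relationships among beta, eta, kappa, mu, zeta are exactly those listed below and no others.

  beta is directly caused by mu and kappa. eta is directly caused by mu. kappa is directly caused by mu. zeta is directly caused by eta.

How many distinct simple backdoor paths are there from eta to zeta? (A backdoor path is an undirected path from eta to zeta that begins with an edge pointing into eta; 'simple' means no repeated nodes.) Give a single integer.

A backdoor path from eta to zeta is any simple undirected path whose first edge points into eta (i.e. leaves eta via a parent).
Parents of eta: {mu}.
No simple path from any parent of eta reaches zeta without revisiting eta, so there are no backdoor paths.

0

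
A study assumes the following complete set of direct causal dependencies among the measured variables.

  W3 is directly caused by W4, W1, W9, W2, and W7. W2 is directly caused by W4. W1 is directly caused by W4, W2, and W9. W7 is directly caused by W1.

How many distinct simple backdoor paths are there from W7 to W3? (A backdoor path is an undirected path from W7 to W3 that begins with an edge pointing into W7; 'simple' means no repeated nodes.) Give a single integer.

6

A backdoor path from W7 to W3 is any simple undirected path whose first edge points into W7 (i.e. leaves W7 via a parent).
Parents of W7: {W1}.
Enumerating:
  P1: W7 <- W1 <- W4 -> W2 -> W3
  P2: W7 <- W1 <- W4 -> W3
  P3: W7 <- W1 <- W2 <- W4 -> W3
  P4: W7 <- W1 <- W2 -> W3
  P5: W7 <- W1 <- W9 -> W3
  P6: W7 <- W1 -> W3
That exhausts the simple backdoor paths. Count: 6.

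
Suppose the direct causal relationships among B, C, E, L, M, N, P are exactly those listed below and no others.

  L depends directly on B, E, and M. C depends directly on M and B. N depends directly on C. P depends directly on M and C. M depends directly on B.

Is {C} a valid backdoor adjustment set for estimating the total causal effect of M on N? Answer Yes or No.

Backdoor paths from M to N (paths whose first edge points into M):
  P1: M <- B -> C -> N
Condition 1 (no descendant of M in the set): FAILS — C is a descendant of M.
Condition 2 (every backdoor path blocked by {C}):
  P1: blocked at chain node C ∈ conditioning set.
{C} does not satisfy the backdoor criterion.

No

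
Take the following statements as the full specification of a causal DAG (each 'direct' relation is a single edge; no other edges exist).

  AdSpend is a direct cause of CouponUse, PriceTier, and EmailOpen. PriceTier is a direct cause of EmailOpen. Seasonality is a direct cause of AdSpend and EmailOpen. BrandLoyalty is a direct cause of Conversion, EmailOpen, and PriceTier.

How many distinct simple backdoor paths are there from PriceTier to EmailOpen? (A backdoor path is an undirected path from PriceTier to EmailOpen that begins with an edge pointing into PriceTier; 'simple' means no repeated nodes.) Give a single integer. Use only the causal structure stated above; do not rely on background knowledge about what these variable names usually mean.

3

A backdoor path from PriceTier to EmailOpen is any simple undirected path whose first edge points into PriceTier (i.e. leaves PriceTier via a parent).
Parents of PriceTier: {AdSpend, BrandLoyalty}.
Enumerating:
  P1: PriceTier <- BrandLoyalty -> EmailOpen
  P2: PriceTier <- AdSpend <- Seasonality -> EmailOpen
  P3: PriceTier <- AdSpend -> EmailOpen
That exhausts the simple backdoor paths. Count: 3.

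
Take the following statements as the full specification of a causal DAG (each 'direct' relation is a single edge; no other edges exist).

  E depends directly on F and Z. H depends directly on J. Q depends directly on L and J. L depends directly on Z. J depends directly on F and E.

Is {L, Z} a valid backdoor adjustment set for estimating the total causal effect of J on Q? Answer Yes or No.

Yes

Backdoor paths from J to Q (paths whose first edge points into J):
  P1: J <- F -> E <- Z -> L -> Q
  P2: J <- E <- Z -> L -> Q
Condition 1 (no descendant of J in the set): holds — descendants of J are {H, Q}; none are in {L, Z}.
Condition 2 (every backdoor path blocked by {L, Z}):
  P1: blocked at collider E (neither it nor any descendant is in the conditioning set).
  P2: blocked at fork node Z ∈ conditioning set.
{L, Z} satisfies the backdoor criterion.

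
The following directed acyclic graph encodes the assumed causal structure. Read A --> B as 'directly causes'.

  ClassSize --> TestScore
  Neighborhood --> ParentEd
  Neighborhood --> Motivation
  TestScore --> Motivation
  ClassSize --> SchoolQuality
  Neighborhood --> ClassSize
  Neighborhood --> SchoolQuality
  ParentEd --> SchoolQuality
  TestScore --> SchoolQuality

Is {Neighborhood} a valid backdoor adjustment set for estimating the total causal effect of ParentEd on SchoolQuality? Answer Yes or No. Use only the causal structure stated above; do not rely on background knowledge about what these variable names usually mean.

Yes

Backdoor paths from ParentEd to SchoolQuality (paths whose first edge points into ParentEd):
  P1: ParentEd <- Neighborhood -> ClassSize -> TestScore -> SchoolQuality
  P2: ParentEd <- Neighborhood -> ClassSize -> SchoolQuality
  P3: ParentEd <- Neighborhood -> SchoolQuality
  P4: ParentEd <- Neighborhood -> Motivation <- TestScore <- ClassSize -> SchoolQuality
  P5: ParentEd <- Neighborhood -> Motivation <- TestScore -> SchoolQuality
Condition 1 (no descendant of ParentEd in the set): holds — descendants of ParentEd are {SchoolQuality}; none are in {Neighborhood}.
Condition 2 (every backdoor path blocked by {Neighborhood}):
  P1: blocked at fork node Neighborhood ∈ conditioning set.
  P2: blocked at fork node Neighborhood ∈ conditioning set.
  P3: blocked at fork node Neighborhood ∈ conditioning set.
  P4: blocked at fork node Neighborhood ∈ conditioning set.
  P5: blocked at fork node Neighborhood ∈ conditioning set.
{Neighborhood} satisfies the backdoor criterion.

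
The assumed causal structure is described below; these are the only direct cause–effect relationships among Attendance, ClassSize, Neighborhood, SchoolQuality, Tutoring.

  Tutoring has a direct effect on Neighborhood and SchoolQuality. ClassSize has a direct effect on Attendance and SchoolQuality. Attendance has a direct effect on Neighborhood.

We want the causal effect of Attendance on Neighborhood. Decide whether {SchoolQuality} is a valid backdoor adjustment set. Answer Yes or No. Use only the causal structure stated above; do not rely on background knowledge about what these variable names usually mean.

Backdoor paths from Attendance to Neighborhood (paths whose first edge points into Attendance):
  P1: Attendance <- ClassSize -> SchoolQuality <- Tutoring -> Neighborhood
Condition 1 (no descendant of Attendance in the set): holds — descendants of Attendance are {Neighborhood}; none are in {SchoolQuality}.
Condition 2 (every backdoor path blocked by {SchoolQuality}):
  P1: open — collider(s) SchoolQuality are conditioned on (or have a conditioned descendant) and no non-collider on the path is in the set.
{SchoolQuality} does not satisfy the backdoor criterion.

No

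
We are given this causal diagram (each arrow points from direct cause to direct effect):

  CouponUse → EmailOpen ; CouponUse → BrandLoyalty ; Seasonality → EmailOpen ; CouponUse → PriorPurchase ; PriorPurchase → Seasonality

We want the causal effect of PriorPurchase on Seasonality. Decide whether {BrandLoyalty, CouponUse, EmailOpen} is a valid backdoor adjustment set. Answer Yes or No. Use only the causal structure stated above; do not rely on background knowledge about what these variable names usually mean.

No

Backdoor paths from PriorPurchase to Seasonality (paths whose first edge points into PriorPurchase):
  P1: PriorPurchase <- CouponUse -> EmailOpen <- Seasonality
Condition 1 (no descendant of PriorPurchase in the set): FAILS — EmailOpen is a descendant of PriorPurchase.
Condition 2 (every backdoor path blocked by {BrandLoyalty, CouponUse, EmailOpen}):
  P1: blocked at fork node CouponUse ∈ conditioning set.
{BrandLoyalty, CouponUse, EmailOpen} does not satisfy the backdoor criterion.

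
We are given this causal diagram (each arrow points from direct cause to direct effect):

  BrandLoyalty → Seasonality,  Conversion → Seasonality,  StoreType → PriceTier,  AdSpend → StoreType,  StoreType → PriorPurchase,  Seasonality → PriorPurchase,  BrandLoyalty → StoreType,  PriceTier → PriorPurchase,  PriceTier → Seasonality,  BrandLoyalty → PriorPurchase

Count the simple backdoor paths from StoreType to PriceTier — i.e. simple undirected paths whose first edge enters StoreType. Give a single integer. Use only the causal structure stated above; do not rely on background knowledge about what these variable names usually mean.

4

A backdoor path from StoreType to PriceTier is any simple undirected path whose first edge points into StoreType (i.e. leaves StoreType via a parent).
Parents of StoreType: {AdSpend, BrandLoyalty}.
Enumerating:
  P1: StoreType <- BrandLoyalty -> Seasonality <- PriceTier
  P2: StoreType <- BrandLoyalty -> Seasonality -> PriorPurchase <- PriceTier
  P3: StoreType <- BrandLoyalty -> PriorPurchase <- PriceTier
  P4: StoreType <- BrandLoyalty -> PriorPurchase <- Seasonality <- PriceTier
That exhausts the simple backdoor paths. Count: 4.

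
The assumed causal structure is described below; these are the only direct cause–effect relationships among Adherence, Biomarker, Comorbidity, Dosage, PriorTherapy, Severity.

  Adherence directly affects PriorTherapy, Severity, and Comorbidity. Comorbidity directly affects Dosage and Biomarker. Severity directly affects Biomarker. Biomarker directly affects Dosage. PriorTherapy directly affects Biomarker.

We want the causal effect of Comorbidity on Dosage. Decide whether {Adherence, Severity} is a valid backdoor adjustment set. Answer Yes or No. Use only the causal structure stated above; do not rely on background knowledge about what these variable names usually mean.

Yes

Backdoor paths from Comorbidity to Dosage (paths whose first edge points into Comorbidity):
  P1: Comorbidity <- Adherence -> PriorTherapy -> Biomarker -> Dosage
  P2: Comorbidity <- Adherence -> Severity -> Biomarker -> Dosage
Condition 1 (no descendant of Comorbidity in the set): holds — descendants of Comorbidity are {Biomarker, Dosage}; none are in {Adherence, Severity}.
Condition 2 (every backdoor path blocked by {Adherence, Severity}):
  P1: blocked at fork node Adherence ∈ conditioning set.
  P2: blocked at fork node Adherence ∈ conditioning set.
{Adherence, Severity} satisfies the backdoor criterion.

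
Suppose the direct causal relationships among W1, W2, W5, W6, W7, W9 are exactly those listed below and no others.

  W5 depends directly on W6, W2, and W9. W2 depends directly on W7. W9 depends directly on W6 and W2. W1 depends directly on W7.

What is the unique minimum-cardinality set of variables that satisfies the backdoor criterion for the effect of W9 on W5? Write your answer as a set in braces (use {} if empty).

{W2, W6}

Variables eligible for adjustment (non-descendants of W9, excluding W9 and W5): {W1, W2, W6, W7}.
Backdoor paths from W9 to W5:
  P1: W9 <- W6 -> W5
  P2: W9 <- W2 -> W5
The empty set is not sufficient: P1 (W9 <- W6 -> W5) has no collider blocking it and no conditioned non-collider, so it is open.
Try {W2, W6}:
  P1: blocked at fork node W6 ∈ conditioning set.
  P2: blocked at fork node W2 ∈ conditioning set.
{W2, W6} contains no descendant of W9 and blocks every backdoor path.
Every element of {W2, W6} is needed (dropping W2 leaves P2 open; dropping W6 leaves P1 open), so no proper subset is valid.
Among all size-2 subsets of the eligible variables, only {W2, W6} blocks every backdoor path, so it is the unique smallest valid adjustment set.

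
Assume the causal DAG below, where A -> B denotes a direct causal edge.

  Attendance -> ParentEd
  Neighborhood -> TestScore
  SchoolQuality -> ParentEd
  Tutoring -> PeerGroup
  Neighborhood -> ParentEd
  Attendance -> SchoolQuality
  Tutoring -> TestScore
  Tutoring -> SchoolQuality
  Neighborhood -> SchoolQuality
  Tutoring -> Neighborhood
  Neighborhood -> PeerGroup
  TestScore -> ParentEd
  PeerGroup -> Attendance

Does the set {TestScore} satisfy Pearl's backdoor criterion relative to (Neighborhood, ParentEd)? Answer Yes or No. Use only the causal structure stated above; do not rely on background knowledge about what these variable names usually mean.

Backdoor paths from Neighborhood to ParentEd (paths whose first edge points into Neighborhood):
  P1: Neighborhood <- Tutoring -> PeerGroup -> Attendance -> SchoolQuality -> ParentEd
  P2: Neighborhood <- Tutoring -> PeerGroup -> Attendance -> ParentEd
  P3: Neighborhood <- Tutoring -> TestScore -> ParentEd
  P4: Neighborhood <- Tutoring -> SchoolQuality <- Attendance -> ParentEd
  P5: Neighborhood <- Tutoring -> SchoolQuality -> ParentEd
Condition 1 (no descendant of Neighborhood in the set): FAILS — TestScore is a descendant of Neighborhood.
Condition 2 (every backdoor path blocked by {TestScore}):
  P1: open — no interior node is in the conditioning set.
  P2: open — no interior node is in the conditioning set.
  P3: blocked at chain node TestScore ∈ conditioning set.
  P4: blocked at collider SchoolQuality (neither it nor any descendant is in the conditioning set).
  P5: open — no interior node is in the conditioning set.
{TestScore} does not satisfy the backdoor criterion.

No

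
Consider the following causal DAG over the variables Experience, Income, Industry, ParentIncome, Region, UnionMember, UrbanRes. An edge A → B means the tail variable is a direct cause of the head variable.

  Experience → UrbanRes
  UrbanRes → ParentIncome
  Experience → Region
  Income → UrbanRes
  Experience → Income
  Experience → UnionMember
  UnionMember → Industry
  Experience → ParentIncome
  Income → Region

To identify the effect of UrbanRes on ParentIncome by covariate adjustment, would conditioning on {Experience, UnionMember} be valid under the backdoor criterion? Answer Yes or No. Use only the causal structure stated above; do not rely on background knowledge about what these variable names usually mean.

Yes

Backdoor paths from UrbanRes to ParentIncome (paths whose first edge points into UrbanRes):
  P1: UrbanRes <- Experience -> ParentIncome
  P2: UrbanRes <- Income <- Experience -> ParentIncome
  P3: UrbanRes <- Income -> Region <- Experience -> ParentIncome
Condition 1 (no descendant of UrbanRes in the set): holds — descendants of UrbanRes are {ParentIncome}; none are in {Experience, UnionMember}.
Condition 2 (every backdoor path blocked by {Experience, UnionMember}):
  P1: blocked at fork node Experience ∈ conditioning set.
  P2: blocked at fork node Experience ∈ conditioning set.
  P3: blocked at collider Region (neither it nor any descendant is in the conditioning set).
{Experience, UnionMember} satisfies the backdoor criterion.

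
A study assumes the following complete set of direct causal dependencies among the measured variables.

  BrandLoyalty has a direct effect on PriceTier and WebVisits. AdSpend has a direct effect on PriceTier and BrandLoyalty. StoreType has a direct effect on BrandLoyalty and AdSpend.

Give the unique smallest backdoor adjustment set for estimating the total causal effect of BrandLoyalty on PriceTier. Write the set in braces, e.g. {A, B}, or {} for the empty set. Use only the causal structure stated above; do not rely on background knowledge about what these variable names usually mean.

Variables eligible for adjustment (non-descendants of BrandLoyalty, excluding BrandLoyalty and PriceTier): {AdSpend, StoreType}.
Backdoor paths from BrandLoyalty to PriceTier:
  P1: BrandLoyalty <- StoreType -> AdSpend -> PriceTier
  P2: BrandLoyalty <- AdSpend -> PriceTier
The empty set is not sufficient: P1 (BrandLoyalty <- StoreType -> AdSpend -> PriceTier) has no collider blocking it and no conditioned non-collider, so it is open.
Try {AdSpend}:
  P1: blocked at chain node AdSpend ∈ conditioning set.
  P2: blocked at fork node AdSpend ∈ conditioning set.
{AdSpend} contains no descendant of BrandLoyalty and blocks every backdoor path.
No other singleton works — e.g. {StoreType} leaves P2 open — so {AdSpend} is the unique smallest valid adjustment set.

{AdSpend}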